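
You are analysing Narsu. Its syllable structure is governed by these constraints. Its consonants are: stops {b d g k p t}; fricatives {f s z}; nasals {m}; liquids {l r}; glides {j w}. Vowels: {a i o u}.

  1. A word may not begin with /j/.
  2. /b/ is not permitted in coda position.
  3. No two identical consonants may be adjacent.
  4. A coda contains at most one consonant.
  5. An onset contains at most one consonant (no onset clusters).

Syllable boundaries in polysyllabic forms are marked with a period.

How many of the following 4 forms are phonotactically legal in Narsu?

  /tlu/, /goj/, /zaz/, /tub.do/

/tlu/ — violates constraint 5: syllable 1 onset /tl/ has 2 consonants (> 1) → phonotactically illegal
/goj/ — σ1 onset /g/, coda /j/ ok → phonotactically legal
/zaz/ — σ1 onset /z/, coda /z/ ok → phonotactically legal
/tub.do/ — violates constraint 2: syllable 1 coda contains /b/ → phonotactically illegal
Phonotactically legal: /goj/, /zaz/ → 2.

2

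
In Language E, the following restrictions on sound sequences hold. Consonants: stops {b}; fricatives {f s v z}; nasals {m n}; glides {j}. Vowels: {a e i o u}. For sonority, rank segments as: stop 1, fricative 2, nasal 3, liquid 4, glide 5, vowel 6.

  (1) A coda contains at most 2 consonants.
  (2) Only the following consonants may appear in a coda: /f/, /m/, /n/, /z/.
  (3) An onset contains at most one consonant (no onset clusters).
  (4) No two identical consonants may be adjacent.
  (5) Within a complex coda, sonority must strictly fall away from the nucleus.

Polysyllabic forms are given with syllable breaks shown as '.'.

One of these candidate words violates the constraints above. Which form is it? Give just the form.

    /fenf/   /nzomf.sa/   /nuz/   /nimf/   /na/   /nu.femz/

/nzomf.sa/

/fenf/ — σ1 onset /f/, coda /nf/ (3→2 falls) ok → permitted
/nzomf.sa/ — violates constraint 3: syllable 1 onset /nz/ has 2 consonants (> 1) → not permitted
/nuz/ — σ1 onset /n/, coda /z/ ok → permitted
/nimf/ — σ1 onset /n/, coda /mf/ (3→2 falls) ok → permitted
/na/ — σ1 onset /n/, coda /∅/ ok → permitted
/nu.femz/ — σ1 onset /n/, coda /∅/ ok; σ2 onset /f/, coda /mz/ (3→2 falls) ok → permitted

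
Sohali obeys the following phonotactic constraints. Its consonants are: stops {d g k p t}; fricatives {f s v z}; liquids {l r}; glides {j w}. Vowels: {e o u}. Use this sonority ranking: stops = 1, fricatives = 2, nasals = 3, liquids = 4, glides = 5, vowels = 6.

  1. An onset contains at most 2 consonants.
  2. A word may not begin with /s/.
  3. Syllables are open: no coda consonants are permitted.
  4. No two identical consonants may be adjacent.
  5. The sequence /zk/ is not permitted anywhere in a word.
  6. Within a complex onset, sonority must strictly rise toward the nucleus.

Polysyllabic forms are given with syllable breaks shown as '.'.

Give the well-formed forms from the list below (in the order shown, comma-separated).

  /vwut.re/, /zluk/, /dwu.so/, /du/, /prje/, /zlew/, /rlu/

/vwut.re/ — violates constraint 3: syllable 1 coda /t/ has 1 consonant (> 0) → ill-formed
/zluk/ — violates constraint 3: syllable 1 coda /k/ has 1 consonant (> 0) → ill-formed
/dwu.so/ — σ1 onset /dw/ (1→5 rises), coda /∅/ ok; σ2 onset /s/, coda /∅/ ok → well-formed
/du/ — σ1 onset /d/, coda /∅/ ok → well-formed
/prje/ — violates constraint 1: syllable 1 onset /prj/ has 3 consonants (> 2) → ill-formed
/zlew/ — violates constraint 3: syllable 1 coda /w/ has 1 consonant (> 0) → ill-formed
/rlu/ — violates constraint 6: syllable 1 onset /rl/: /r/ (liquid, 4) → /l/ (liquid, 4) does not rise → ill-formed

/dwu.so/, /du/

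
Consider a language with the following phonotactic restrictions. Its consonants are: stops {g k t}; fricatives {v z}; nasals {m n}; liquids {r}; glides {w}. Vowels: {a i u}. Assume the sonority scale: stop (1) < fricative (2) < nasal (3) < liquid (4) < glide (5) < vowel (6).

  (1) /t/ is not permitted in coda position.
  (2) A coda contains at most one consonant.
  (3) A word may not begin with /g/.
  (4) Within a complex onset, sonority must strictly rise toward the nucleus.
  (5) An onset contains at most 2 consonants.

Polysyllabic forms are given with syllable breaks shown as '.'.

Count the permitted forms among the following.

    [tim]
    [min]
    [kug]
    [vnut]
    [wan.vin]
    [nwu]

5

[tim] — σ1 onset /t/, coda /m/ ok → permitted
[min] — σ1 onset /m/, coda /n/ ok → permitted
[kug] — σ1 onset /k/, coda /g/ ok → permitted
[vnut] — violates constraint 1: syllable 1 coda contains /t/ → not permitted
[wan.vin] — σ1 onset /w/, coda /n/ ok; σ2 onset /v/, coda /n/ ok → permitted
[nwu] — σ1 onset /nw/ (3→5 rises), coda /∅/ ok → permitted
Permitted: [tim], [min], [kug], [wan.vin], [nwu] → 5.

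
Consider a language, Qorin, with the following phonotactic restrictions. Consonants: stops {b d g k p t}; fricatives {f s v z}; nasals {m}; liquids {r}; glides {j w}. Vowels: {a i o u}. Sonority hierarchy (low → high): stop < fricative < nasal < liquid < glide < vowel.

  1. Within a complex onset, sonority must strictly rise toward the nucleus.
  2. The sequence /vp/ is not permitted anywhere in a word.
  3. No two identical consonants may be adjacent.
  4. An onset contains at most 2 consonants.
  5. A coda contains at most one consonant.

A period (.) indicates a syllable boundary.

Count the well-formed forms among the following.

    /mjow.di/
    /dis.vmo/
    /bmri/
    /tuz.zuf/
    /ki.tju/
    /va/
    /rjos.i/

/mjow.di/ — σ1 onset /mj/ (3→5 rises), coda /w/ ok; σ2 onset /d/, coda /∅/ ok → well-formed
/dis.vmo/ — σ1 onset /d/, coda /s/ ok; σ2 onset /vm/ (2→3 rises), coda /∅/ ok → well-formed
/bmri/ — violates constraint 4: syllable 1 onset /bmr/ has 3 consonants (> 2) → ill-formed
/tuz.zuf/ — violates constraint 3: adjacent identical consonants /zz/ → ill-formed
/ki.tju/ — σ1 onset /k/, coda /∅/ ok; σ2 onset /tj/ (1→5 rises), coda /∅/ ok → well-formed
/va/ — σ1 onset /v/, coda /∅/ ok → well-formed
/rjos.i/ — σ1 onset /rj/ (4→5 rises), coda /s/ ok; σ2 onset /∅/, coda /∅/ ok → well-formed
Well-formed: /mjow.di/, /dis.vmo/, /ki.tju/, /va/, /rjos.i/ → 5.

5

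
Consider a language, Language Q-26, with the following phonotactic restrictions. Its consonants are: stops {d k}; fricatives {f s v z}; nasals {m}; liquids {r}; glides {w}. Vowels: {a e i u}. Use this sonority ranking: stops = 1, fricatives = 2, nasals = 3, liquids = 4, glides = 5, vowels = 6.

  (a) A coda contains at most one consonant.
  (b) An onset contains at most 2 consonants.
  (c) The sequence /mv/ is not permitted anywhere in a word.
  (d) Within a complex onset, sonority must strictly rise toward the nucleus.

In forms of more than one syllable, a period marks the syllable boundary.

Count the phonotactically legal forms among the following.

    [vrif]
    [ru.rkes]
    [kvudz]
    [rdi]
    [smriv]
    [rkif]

1

[vrif] — σ1 onset /vr/ (2→4 rises), coda /f/ ok → phonotactically legal
[ru.rkes] — violates constraint (d): syllable 2 onset /rk/: /r/ (liquid, 4) → /k/ (stop, 1) does not rise → phonotactically illegal
[kvudz] — violates constraint (a): syllable 1 coda /dz/ has 2 consonants (> 1) → phonotactically illegal
[rdi] — violates constraint (d): syllable 1 onset /rd/: /r/ (liquid, 4) → /d/ (stop, 1) does not rise → phonotactically illegal
[smriv] — violates constraint (b): syllable 1 onset /smr/ has 3 consonants (> 2) → phonotactically illegal
[rkif] — violates constraint (d): syllable 1 onset /rk/: /r/ (liquid, 4) → /k/ (stop, 1) does not rise → phonotactically illegal
Phonotactically legal: [vrif] → 1.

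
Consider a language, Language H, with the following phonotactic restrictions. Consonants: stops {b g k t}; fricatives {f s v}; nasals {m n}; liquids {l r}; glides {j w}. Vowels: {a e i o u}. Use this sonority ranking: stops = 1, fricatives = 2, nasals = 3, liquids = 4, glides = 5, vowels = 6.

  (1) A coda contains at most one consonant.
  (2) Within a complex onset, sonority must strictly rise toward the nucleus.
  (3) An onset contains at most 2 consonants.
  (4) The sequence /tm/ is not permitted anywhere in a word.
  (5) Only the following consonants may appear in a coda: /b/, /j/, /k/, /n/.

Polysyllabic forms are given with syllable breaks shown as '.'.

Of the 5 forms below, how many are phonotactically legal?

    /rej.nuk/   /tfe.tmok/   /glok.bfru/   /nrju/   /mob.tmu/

/rej.nuk/ — σ1 onset /r/, coda /j/ ok; σ2 onset /n/, coda /k/ ok → phonotactically legal
/tfe.tmok/ — violates constraint 4: contains banned sequence /tm/ → phonotactically illegal
/glok.bfru/ — violates constraint 3: syllable 2 onset /bfr/ has 3 consonants (> 2) → phonotactically illegal
/nrju/ — violates constraint 3: syllable 1 onset /nrj/ has 3 consonants (> 2) → phonotactically illegal
/mob.tmu/ — violates constraint 4: contains banned sequence /tm/ → phonotactically illegal
Phonotactically legal: /rej.nuk/ → 1.

1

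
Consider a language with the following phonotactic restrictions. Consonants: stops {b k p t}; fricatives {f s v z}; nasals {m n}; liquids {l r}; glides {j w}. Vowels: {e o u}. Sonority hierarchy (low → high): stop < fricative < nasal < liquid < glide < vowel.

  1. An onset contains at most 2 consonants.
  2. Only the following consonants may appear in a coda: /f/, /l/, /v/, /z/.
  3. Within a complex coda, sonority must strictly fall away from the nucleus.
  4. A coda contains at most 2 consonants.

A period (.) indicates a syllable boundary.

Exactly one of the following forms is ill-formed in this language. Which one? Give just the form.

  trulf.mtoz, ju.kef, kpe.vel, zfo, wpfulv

wpfulv

trulf.mtoz — σ1 onset /tr/ (2C), coda /lf/ (4→2 falls) ok; σ2 onset /mt/ (2C), coda /z/ ok → well-formed
ju.kef — σ1 onset /j/, coda /∅/ ok; σ2 onset /k/, coda /f/ ok → well-formed
kpe.vel — σ1 onset /kp/ (2C), coda /∅/ ok; σ2 onset /v/, coda /l/ ok → well-formed
zfo — σ1 onset /zf/ (2C), coda /∅/ ok → well-formed
wpfulv — violates constraint 1: syllable 1 onset /wpf/ has 3 consonants (> 2) → ill-formed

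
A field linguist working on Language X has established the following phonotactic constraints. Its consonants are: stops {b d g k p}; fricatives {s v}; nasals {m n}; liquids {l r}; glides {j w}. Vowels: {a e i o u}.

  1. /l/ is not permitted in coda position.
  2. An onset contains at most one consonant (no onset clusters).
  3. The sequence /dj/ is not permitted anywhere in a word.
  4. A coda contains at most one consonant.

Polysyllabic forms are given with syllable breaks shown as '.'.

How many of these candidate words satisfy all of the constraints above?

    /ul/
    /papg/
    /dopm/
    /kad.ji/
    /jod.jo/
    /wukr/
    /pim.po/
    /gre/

1

/ul/ — violates constraint 1: syllable 1 coda contains /l/ → illicit
/papg/ — violates constraint 4: syllable 1 coda /pg/ has 2 consonants (> 1) → illicit
/dopm/ — violates constraint 4: syllable 1 coda /pm/ has 2 consonants (> 1) → illicit
/kad.ji/ — violates constraint 3: contains banned sequence /dj/ → illicit
/jod.jo/ — violates constraint 3: contains banned sequence /dj/ → illicit
/wukr/ — violates constraint 4: syllable 1 coda /kr/ has 2 consonants (> 1) → illicit
/pim.po/ — σ1 onset /p/, coda /m/ ok; σ2 onset /p/, coda /∅/ ok → licit
/gre/ — violates constraint 2: syllable 1 onset /gr/ has 2 consonants (> 1) → illicit
Licit: /pim.po/ → 1.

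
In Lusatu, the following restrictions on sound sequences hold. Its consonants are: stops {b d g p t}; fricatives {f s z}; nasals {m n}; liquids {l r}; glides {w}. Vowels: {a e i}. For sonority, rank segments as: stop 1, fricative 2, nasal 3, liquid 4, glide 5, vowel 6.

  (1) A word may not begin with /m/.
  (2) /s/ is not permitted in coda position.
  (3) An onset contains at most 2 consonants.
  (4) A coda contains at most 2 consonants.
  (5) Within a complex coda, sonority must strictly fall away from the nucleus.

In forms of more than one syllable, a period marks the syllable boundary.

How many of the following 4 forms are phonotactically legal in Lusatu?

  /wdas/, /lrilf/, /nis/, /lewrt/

1

/wdas/ — violates constraint 2: syllable 1 coda contains /s/ → phonotactically illegal
/lrilf/ — σ1 onset /lr/ (2C), coda /lf/ (4→2 falls) ok → phonotactically legal
/nis/ — violates constraint 2: syllable 1 coda contains /s/ → phonotactically illegal
/lewrt/ — violates constraint 4: syllable 1 coda /wrt/ has 3 consonants (> 2) → phonotactically illegal
Phonotactically legal: /lrilf/ → 1.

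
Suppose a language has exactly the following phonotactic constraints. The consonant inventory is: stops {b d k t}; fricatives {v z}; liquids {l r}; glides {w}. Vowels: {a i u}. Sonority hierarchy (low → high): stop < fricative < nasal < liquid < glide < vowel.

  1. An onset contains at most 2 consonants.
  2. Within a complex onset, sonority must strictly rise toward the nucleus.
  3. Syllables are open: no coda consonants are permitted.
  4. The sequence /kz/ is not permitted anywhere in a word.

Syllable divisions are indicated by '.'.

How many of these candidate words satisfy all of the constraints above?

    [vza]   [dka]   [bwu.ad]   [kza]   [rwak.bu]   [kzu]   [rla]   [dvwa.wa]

0

[vza] — violates constraint 2: syllable 1 onset /vz/: /v/ (fricative, 2) → /z/ (fricative, 2) does not rise → ill-formed
[dka] — violates constraint 2: syllable 1 onset /dk/: /d/ (stop, 1) → /k/ (stop, 1) does not rise → ill-formed
[bwu.ad] — violates constraint 3: syllable 2 coda /d/ has 1 consonant (> 0) → ill-formed
[kza] — violates constraint 4: contains banned sequence /kz/ → ill-formed
[rwak.bu] — violates constraint 3: syllable 1 coda /k/ has 1 consonant (> 0) → ill-formed
[kzu] — violates constraint 4: contains banned sequence /kz/ → ill-formed
[rla] — violates constraint 2: syllable 1 onset /rl/: /r/ (liquid, 4) → /l/ (liquid, 4) does not rise → ill-formed
[dvwa.wa] — violates constraint 1: syllable 1 onset /dvw/ has 3 consonants (> 2) → ill-formed
No form is well-formed → 0.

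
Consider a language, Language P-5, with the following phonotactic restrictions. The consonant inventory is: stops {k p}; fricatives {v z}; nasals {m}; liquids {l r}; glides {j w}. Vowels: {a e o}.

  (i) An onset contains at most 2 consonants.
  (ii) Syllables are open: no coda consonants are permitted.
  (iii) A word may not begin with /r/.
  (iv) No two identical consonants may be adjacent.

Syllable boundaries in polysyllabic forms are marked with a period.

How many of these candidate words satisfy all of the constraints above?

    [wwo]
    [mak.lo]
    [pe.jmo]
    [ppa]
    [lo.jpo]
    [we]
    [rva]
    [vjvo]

3

[wwo] — violates constraint (iv): adjacent identical consonants /ww/ → ill-formed
[mak.lo] — violates constraint (ii): syllable 1 coda /k/ has 1 consonant (> 0) → ill-formed
[pe.jmo] — σ1 onset /p/, coda /∅/ ok; σ2 onset /jm/ (2C), coda /∅/ ok → well-formed
[ppa] — violates constraint (iv): adjacent identical consonants /pp/ → ill-formed
[lo.jpo] — σ1 onset /l/, coda /∅/ ok; σ2 onset /jp/ (2C), coda /∅/ ok → well-formed
[we] — σ1 onset /w/, coda /∅/ ok → well-formed
[rva] — violates constraint (iii): word begins with /r/ → ill-formed
[vjvo] — violates constraint (i): syllable 1 onset /vjv/ has 3 consonants (> 2) → ill-formed
Well-formed: [pe.jmo], [lo.jpo], [we] → 3.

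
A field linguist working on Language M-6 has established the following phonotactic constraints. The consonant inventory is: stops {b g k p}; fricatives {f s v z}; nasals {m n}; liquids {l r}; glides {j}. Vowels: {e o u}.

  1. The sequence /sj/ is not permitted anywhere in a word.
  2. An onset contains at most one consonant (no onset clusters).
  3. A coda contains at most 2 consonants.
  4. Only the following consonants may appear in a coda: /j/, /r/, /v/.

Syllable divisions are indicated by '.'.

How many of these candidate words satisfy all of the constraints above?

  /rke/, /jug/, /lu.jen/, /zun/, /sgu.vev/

0

/rke/ — violates constraint 2: syllable 1 onset /rk/ has 2 consonants (> 1) → illicit
/jug/ — violates constraint 4: syllable 1 coda contains /g/, which is not a licensed coda consonant → illicit
/lu.jen/ — violates constraint 4: syllable 2 coda contains /n/, which is not a licensed coda consonant → illicit
/zun/ — violates constraint 4: syllable 1 coda contains /n/, which is not a licensed coda consonant → illicit
/sgu.vev/ — violates constraint 2: syllable 1 onset /sg/ has 2 consonants (> 1) → illicit
No form is licit → 0.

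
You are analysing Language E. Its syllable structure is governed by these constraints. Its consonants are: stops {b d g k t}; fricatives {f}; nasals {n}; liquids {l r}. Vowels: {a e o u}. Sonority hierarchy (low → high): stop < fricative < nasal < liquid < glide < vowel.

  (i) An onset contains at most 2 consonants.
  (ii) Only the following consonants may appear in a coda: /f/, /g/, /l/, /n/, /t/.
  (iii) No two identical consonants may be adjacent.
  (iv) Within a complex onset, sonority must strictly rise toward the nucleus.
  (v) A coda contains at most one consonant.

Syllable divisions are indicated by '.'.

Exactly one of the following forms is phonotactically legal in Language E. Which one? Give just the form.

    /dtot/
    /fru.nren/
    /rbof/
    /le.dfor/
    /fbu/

/dtot/ — violates constraint (iv): syllable 1 onset /dt/: /d/ (stop, 1) → /t/ (stop, 1) does not rise → phonotactically illegal
/fru.nren/ — σ1 onset /fr/ (2→4 rises), coda /∅/ ok; σ2 onset /nr/ (3→4 rises), coda /n/ ok → phonotactically legal
/rbof/ — violates constraint (iv): syllable 1 onset /rb/: /r/ (liquid, 4) → /b/ (stop, 1) does not rise → phonotactically illegal
/le.dfor/ — violates constraint (ii): syllable 2 coda contains /r/, which is not a licensed coda consonant → phonotactically illegal
/fbu/ — violates constraint (iv): syllable 1 onset /fb/: /f/ (fricative, 2) → /b/ (stop, 1) does not rise → phonotactically illegal

/fru.nren/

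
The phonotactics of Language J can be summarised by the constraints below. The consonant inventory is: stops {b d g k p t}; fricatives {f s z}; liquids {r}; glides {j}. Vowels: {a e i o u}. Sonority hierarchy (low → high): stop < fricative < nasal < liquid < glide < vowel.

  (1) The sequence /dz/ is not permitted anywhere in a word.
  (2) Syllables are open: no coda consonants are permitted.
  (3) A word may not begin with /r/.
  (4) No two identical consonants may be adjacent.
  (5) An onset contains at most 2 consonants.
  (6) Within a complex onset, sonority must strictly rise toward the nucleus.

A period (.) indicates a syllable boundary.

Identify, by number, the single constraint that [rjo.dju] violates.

[rjo.dju]: word begins with /r/.
This is a violation of constraint 3: "A word may not begin with /r/."
The remaining constraints (1, 2, 4, 5, 6) are satisfied.

3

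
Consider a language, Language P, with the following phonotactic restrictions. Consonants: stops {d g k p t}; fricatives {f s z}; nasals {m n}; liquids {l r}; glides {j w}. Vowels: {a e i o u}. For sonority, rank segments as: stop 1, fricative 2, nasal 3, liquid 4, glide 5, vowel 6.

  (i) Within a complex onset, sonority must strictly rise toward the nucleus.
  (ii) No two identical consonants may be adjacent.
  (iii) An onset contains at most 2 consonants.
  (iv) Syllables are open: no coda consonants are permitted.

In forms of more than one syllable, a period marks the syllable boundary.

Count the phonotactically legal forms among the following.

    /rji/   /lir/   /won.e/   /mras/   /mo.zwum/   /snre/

/rji/ — σ1 onset /rj/ (4→5 rises), coda /∅/ ok → phonotactically legal
/lir/ — violates constraint (iv): syllable 1 coda /r/ has 1 consonant (> 0) → phonotactically illegal
/won.e/ — violates constraint (iv): syllable 1 coda /n/ has 1 consonant (> 0) → phonotactically illegal
/mras/ — violates constraint (iv): syllable 1 coda /s/ has 1 consonant (> 0) → phonotactically illegal
/mo.zwum/ — violates constraint (iv): syllable 2 coda /m/ has 1 consonant (> 0) → phonotactically illegal
/snre/ — violates constraint (iii): syllable 1 onset /snr/ has 3 consonants (> 2) → phonotactically illegal
Phonotactically legal: /rji/ → 1.

1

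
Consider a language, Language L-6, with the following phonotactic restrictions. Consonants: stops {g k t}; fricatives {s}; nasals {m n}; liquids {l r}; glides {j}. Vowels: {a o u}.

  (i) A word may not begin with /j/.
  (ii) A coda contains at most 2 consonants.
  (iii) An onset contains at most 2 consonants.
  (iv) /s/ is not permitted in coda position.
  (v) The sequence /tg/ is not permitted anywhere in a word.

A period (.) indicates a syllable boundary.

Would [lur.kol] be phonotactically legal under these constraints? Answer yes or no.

[lur.kol] — σ1 onset /l/, coda /r/ ok; σ2 onset /k/, coda /l/ ok → phonotactically legal

yes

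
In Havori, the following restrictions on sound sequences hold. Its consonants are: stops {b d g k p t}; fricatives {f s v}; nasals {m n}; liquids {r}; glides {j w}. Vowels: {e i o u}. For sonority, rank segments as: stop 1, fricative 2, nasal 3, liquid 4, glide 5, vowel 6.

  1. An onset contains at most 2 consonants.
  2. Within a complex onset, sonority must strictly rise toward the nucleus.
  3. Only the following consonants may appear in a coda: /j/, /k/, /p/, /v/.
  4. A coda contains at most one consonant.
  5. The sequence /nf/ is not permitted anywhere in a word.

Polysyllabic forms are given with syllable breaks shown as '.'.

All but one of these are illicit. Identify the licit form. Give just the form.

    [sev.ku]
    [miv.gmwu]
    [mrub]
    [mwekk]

[sev.ku] — σ1 onset /s/, coda /v/ ok; σ2 onset /k/, coda /∅/ ok → licit
[miv.gmwu] — violates constraint 1: syllable 2 onset /gmw/ has 3 consonants (> 2) → illicit
[mrub] — violates constraint 3: syllable 1 coda contains /b/, which is not a licensed coda consonant → illicit
[mwekk] — violates constraint 4: syllable 1 coda /kk/ has 2 consonants (> 1) → illicit

[sev.ku]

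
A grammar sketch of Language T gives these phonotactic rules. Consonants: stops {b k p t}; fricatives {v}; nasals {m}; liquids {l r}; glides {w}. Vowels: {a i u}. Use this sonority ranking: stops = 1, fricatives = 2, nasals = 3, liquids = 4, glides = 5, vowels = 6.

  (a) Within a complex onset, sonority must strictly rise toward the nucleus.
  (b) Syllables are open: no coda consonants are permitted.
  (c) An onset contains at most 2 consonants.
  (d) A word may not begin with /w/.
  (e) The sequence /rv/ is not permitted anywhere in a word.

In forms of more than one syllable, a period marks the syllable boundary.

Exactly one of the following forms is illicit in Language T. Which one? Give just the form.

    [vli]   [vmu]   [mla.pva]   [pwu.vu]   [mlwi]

[vli] — σ1 onset /vl/ (2→4 rises), coda /∅/ ok → licit
[vmu] — σ1 onset /vm/ (2→3 rises), coda /∅/ ok → licit
[mla.pva] — σ1 onset /ml/ (3→4 rises), coda /∅/ ok; σ2 onset /pv/ (1→2 rises), coda /∅/ ok → licit
[pwu.vu] — σ1 onset /pw/ (1→5 rises), coda /∅/ ok; σ2 onset /v/, coda /∅/ ok → licit
[mlwi] — violates constraint (c): syllable 1 onset /mlw/ has 3 consonants (> 2) → illicit

[mlwi]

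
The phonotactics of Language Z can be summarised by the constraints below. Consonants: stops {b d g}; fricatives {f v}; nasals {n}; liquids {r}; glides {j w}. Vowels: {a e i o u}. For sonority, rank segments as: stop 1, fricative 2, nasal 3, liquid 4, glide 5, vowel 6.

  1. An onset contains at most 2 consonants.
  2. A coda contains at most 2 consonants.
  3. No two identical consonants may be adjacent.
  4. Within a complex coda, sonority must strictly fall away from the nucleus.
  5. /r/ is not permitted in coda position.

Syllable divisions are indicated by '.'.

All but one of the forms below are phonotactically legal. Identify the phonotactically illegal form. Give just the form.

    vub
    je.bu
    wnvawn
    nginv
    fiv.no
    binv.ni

wnvawn

vub — σ1 onset /v/, coda /b/ ok → phonotactically legal
je.bu — σ1 onset /j/, coda /∅/ ok; σ2 onset /b/, coda /∅/ ok → phonotactically legal
wnvawn — violates constraint 1: syllable 1 onset /wnv/ has 3 consonants (> 2) → phonotactically illegal
nginv — σ1 onset /ng/ (2C), coda /nv/ (3→2 falls) ok → phonotactically legal
fiv.no — σ1 onset /f/, coda /v/ ok; σ2 onset /n/, coda /∅/ ok → phonotactically legal
binv.ni — σ1 onset /b/, coda /nv/ (3→2 falls) ok; σ2 onset /n/, coda /∅/ ok → phonotactically legal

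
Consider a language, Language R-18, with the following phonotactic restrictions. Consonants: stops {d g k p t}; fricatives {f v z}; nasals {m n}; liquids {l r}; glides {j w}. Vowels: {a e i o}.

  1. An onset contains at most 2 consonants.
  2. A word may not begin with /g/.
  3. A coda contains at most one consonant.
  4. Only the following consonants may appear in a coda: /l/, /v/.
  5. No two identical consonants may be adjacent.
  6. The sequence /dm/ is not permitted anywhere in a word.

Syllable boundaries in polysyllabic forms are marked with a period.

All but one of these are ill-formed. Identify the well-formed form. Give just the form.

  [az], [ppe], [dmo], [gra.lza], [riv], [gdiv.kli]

[riv]

[az] — violates constraint 4: syllable 1 coda contains /z/, which is not a licensed coda consonant → ill-formed
[ppe] — violates constraint 5: adjacent identical consonants /pp/ → ill-formed
[dmo] — violates constraint 6: contains banned sequence /dm/ → ill-formed
[gra.lza] — violates constraint 2: word begins with /g/ → ill-formed
[riv] — σ1 onset /r/, coda /v/ ok → well-formed
[gdiv.kli] — violates constraint 2: word begins with /g/ → ill-formed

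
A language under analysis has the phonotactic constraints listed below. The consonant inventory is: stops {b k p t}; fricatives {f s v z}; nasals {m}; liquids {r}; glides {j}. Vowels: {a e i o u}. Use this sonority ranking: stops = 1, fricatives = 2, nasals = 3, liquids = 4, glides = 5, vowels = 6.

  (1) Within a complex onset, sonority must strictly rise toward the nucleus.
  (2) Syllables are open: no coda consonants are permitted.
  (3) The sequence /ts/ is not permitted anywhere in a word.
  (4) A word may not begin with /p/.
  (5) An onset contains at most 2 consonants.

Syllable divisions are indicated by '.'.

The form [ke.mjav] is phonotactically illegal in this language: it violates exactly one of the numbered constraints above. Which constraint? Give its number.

2

[ke.mjav]: syllable 2 coda /v/ has 1 consonant (> 0).
This is a violation of constraint 2: "Syllables are open: no coda consonants are permitted."
The remaining constraints (1, 3, 4, 5) are satisfied.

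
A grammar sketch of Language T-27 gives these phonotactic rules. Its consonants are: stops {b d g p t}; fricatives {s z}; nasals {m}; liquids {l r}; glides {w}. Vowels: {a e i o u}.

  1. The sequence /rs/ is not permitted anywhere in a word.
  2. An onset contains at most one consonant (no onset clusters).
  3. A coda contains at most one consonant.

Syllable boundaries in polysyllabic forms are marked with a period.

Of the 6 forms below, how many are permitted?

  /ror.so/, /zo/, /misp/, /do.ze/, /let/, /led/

4

/ror.so/ — violates constraint 1: contains banned sequence /rs/ → not permitted
/zo/ — σ1 onset /z/, coda /∅/ ok → permitted
/misp/ — violates constraint 3: syllable 1 coda /sp/ has 2 consonants (> 1) → not permitted
/do.ze/ — σ1 onset /d/, coda /∅/ ok; σ2 onset /z/, coda /∅/ ok → permitted
/let/ — σ1 onset /l/, coda /t/ ok → permitted
/led/ — σ1 onset /l/, coda /d/ ok → permitted
Permitted: /zo/, /do.ze/, /let/, /led/ → 4.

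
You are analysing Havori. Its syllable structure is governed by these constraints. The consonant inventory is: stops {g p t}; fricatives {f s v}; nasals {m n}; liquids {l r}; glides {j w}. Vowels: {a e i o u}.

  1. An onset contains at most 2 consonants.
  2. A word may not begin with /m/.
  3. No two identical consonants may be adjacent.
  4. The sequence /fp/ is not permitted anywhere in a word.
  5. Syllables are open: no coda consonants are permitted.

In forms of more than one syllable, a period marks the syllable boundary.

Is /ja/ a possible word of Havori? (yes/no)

yes

/ja/ — σ1 onset /j/, coda /∅/ ok → phonotactically legal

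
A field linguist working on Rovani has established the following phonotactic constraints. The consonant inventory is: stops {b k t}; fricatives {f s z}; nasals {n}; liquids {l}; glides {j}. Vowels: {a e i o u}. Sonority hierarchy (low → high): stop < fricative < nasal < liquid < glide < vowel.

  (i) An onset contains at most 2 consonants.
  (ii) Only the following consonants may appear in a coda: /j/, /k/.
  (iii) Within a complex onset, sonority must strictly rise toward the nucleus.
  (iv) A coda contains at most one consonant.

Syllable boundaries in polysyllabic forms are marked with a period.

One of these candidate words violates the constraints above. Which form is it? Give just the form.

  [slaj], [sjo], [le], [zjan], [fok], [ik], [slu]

[slaj] — σ1 onset /sl/ (2→4 rises), coda /j/ ok → licit
[sjo] — σ1 onset /sj/ (2→5 rises), coda /∅/ ok → licit
[le] — σ1 onset /l/, coda /∅/ ok → licit
[zjan] — violates constraint (ii): syllable 1 coda contains /n/, which is not a licensed coda consonant → illicit
[fok] — σ1 onset /f/, coda /k/ ok → licit
[ik] — σ1 onset /∅/, coda /k/ ok → licit
[slu] — σ1 onset /sl/ (2→4 rises), coda /∅/ ok → licit

[zjan]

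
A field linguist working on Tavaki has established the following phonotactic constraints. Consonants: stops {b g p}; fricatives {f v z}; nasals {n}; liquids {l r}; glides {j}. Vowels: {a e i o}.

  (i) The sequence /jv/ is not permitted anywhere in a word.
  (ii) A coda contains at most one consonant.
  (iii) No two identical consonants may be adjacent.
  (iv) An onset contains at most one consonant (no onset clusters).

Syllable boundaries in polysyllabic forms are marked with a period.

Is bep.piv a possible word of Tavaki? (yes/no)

no

bep.piv — violates constraint (iii): adjacent identical consonants /pp/ → not permitted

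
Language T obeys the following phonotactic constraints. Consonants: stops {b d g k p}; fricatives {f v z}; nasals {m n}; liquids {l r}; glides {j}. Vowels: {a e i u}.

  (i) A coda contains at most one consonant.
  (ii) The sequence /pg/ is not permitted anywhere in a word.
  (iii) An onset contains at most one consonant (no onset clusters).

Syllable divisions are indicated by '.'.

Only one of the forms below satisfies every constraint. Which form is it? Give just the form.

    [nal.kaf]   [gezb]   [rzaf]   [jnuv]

[nal.kaf] — σ1 onset /n/, coda /l/ ok; σ2 onset /k/, coda /f/ ok → permitted
[gezb] — violates constraint (i): syllable 1 coda /zb/ has 2 consonants (> 1) → not permitted
[rzaf] — violates constraint (iii): syllable 1 onset /rz/ has 2 consonants (> 1) → not permitted
[jnuv] — violates constraint (iii): syllable 1 onset /jn/ has 2 consonants (> 1) → not permitted

[nal.kaf]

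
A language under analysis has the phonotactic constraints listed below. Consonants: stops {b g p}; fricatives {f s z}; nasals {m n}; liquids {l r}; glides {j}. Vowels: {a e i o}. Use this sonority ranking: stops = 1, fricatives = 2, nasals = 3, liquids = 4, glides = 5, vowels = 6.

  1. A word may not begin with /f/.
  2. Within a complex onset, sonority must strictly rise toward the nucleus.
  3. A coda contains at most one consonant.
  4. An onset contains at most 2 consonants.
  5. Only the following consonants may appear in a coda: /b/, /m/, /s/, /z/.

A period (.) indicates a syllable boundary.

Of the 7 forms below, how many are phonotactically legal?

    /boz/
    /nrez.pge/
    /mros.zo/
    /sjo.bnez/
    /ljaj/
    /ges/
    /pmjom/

/boz/ — σ1 onset /b/, coda /z/ ok → phonotactically legal
/nrez.pge/ — violates constraint 2: syllable 2 onset /pg/: /p/ (stop, 1) → /g/ (stop, 1) does not rise → phonotactically illegal
/mros.zo/ — σ1 onset /mr/ (3→4 rises), coda /s/ ok; σ2 onset /z/, coda /∅/ ok → phonotactically legal
/sjo.bnez/ — σ1 onset /sj/ (2→5 rises), coda /∅/ ok; σ2 onset /bn/ (1→3 rises), coda /z/ ok → phonotactically legal
/ljaj/ — violates constraint 5: syllable 1 coda contains /j/, which is not a licensed coda consonant → phonotactically illegal
/ges/ — σ1 onset /g/, coda /s/ ok → phonotactically legal
/pmjom/ — violates constraint 4: syllable 1 onset /pmj/ has 3 consonants (> 2) → phonotactically illegal
Phonotactically legal: /boz/, /mros.zo/, /sjo.bnez/, /ges/ → 4.

4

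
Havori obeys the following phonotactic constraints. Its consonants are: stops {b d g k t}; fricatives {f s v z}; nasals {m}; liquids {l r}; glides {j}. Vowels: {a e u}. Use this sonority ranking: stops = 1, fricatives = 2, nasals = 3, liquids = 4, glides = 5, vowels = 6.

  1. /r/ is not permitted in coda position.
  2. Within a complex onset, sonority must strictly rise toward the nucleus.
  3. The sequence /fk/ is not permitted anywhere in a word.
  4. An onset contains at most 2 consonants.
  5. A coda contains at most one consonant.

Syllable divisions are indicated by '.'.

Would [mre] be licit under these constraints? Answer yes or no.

yes

[mre] — σ1 onset /mr/ (3→4 rises), coda /∅/ ok → licit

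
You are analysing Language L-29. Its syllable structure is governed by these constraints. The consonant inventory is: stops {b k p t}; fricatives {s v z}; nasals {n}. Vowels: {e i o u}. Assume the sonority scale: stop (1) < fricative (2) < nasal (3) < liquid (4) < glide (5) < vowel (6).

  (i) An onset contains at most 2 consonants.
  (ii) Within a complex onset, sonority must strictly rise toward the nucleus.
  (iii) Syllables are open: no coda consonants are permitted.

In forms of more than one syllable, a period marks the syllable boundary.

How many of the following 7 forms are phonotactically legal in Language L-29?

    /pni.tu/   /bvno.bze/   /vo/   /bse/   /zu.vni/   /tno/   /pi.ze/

6

/pni.tu/ — σ1 onset /pn/ (1→3 rises), coda /∅/ ok; σ2 onset /t/, coda /∅/ ok → phonotactically legal
/bvno.bze/ — violates constraint (i): syllable 1 onset /bvn/ has 3 consonants (> 2) → phonotactically illegal
/vo/ — σ1 onset /v/, coda /∅/ ok → phonotactically legal
/bse/ — σ1 onset /bs/ (1→2 rises), coda /∅/ ok → phonotactically legal
/zu.vni/ — σ1 onset /z/, coda /∅/ ok; σ2 onset /vn/ (2→3 rises), coda /∅/ ok → phonotactically legal
/tno/ — σ1 onset /tn/ (1→3 rises), coda /∅/ ok → phonotactically legal
/pi.ze/ — σ1 onset /p/, coda /∅/ ok; σ2 onset /z/, coda /∅/ ok → phonotactically legal
Phonotactically legal: /pni.tu/, /vo/, /bse/, /zu.vni/, /tno/, /pi.ze/ → 6.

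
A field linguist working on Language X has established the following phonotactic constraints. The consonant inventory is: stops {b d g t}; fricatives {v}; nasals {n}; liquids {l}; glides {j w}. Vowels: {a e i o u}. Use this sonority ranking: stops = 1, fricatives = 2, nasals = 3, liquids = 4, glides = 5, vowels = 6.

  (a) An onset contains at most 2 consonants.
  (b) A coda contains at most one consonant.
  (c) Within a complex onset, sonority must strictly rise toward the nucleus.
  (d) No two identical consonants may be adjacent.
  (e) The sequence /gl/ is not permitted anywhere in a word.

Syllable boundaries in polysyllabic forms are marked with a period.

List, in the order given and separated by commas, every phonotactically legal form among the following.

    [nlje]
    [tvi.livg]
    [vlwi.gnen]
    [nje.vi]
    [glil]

[nje.vi]

[nlje] — violates constraint (a): syllable 1 onset /nlj/ has 3 consonants (> 2) → phonotactically illegal
[tvi.livg] — violates constraint (b): syllable 2 coda /vg/ has 2 consonants (> 1) → phonotactically illegal
[vlwi.gnen] — violates constraint (a): syllable 1 onset /vlw/ has 3 consonants (> 2) → phonotactically illegal
[nje.vi] — σ1 onset /nj/ (3→5 rises), coda /∅/ ok; σ2 onset /v/, coda /∅/ ok → phonotactically legal
[glil] — violates constraint (e): contains banned sequence /gl/ → phonotactically illegal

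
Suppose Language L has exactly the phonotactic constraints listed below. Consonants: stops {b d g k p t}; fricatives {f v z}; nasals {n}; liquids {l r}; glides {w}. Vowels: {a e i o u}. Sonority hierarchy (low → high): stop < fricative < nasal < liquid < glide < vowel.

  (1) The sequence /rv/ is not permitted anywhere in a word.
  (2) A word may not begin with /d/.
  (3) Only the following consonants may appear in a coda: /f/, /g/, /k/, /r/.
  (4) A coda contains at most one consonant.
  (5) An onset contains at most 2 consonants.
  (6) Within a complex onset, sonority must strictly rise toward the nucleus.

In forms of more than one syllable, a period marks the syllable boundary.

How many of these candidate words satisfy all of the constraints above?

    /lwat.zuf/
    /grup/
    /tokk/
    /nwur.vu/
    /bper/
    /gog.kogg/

0

/lwat.zuf/ — violates constraint 3: syllable 1 coda contains /t/, which is not a licensed coda consonant → phonotactically illegal
/grup/ — violates constraint 3: syllable 1 coda contains /p/, which is not a licensed coda consonant → phonotactically illegal
/tokk/ — violates constraint 4: syllable 1 coda /kk/ has 2 consonants (> 1) → phonotactically illegal
/nwur.vu/ — violates constraint 1: contains banned sequence /rv/ → phonotactically illegal
/bper/ — violates constraint 6: syllable 1 onset /bp/: /b/ (stop, 1) → /p/ (stop, 1) does not rise → phonotactically illegal
/gog.kogg/ — violates constraint 4: syllable 2 coda /gg/ has 2 consonants (> 1) → phonotactically illegal
No form is phonotactically legal → 0.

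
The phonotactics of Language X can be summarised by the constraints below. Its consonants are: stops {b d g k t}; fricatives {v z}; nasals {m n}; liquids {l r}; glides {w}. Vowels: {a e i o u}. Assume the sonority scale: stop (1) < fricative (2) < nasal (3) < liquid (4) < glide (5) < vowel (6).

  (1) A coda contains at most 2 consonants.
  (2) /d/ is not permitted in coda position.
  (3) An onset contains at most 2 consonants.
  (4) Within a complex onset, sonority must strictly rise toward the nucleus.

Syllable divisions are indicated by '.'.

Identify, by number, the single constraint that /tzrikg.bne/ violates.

/tzrikg.bne/: syllable 1 onset /tzr/ has 3 consonants (> 2).
This is a violation of constraint 3: "An onset contains at most 2 consonants."
The remaining constraints (1, 2, 4) are satisfied.

3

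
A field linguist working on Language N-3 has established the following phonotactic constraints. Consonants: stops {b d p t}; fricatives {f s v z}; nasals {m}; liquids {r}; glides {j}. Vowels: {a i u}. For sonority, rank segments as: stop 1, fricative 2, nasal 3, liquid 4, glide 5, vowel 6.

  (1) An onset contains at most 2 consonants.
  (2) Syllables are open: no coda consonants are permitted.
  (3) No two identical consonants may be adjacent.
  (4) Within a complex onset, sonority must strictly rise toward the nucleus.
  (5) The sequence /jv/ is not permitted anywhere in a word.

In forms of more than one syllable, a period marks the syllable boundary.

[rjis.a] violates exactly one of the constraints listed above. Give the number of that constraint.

[rjis.a]: syllable 1 coda /s/ has 1 consonant (> 0).
This is a violation of constraint 2: "Syllables are open: no coda consonants are permitted."
The remaining constraints (1, 3, 4, 5) are satisfied.

2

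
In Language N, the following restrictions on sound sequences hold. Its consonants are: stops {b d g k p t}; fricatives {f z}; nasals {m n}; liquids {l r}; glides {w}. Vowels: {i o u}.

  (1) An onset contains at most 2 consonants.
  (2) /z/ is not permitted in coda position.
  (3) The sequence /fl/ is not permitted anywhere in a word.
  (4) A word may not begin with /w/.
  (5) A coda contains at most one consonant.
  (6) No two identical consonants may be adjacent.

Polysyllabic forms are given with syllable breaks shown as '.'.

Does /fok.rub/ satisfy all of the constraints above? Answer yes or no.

yes

/fok.rub/ — σ1 onset /f/, coda /k/ ok; σ2 onset /r/, coda /b/ ok → permitted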